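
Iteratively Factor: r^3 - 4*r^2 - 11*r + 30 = (r - 2)*(r^2 - 2*r - 15) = (r - 5)*(r - 2)*(r + 3)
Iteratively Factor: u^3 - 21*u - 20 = (u + 1)*(u^2 - u - 20) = (u - 5)*(u + 1)*(u + 4)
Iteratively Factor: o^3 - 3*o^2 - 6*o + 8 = (o - 4)*(o^2 + o - 2) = (o - 4)*(o - 1)*(o + 2)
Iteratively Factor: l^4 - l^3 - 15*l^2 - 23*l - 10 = (l + 1)*(l^3 - 2*l^2 - 13*l - 10) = (l - 5)*(l + 1)*(l^2 + 3*l + 2) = (l - 5)*(l + 1)^2*(l + 2)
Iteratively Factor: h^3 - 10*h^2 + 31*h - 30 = (h - 3)*(h^2 - 7*h + 10) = (h - 3)*(h - 2)*(h - 5)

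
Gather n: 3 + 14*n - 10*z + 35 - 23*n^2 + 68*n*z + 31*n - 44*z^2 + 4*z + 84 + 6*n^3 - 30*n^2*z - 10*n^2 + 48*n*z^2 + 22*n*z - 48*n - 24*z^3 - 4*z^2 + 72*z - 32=6*n^3 + n^2*(-30*z - 33) + n*(48*z^2 + 90*z - 3) - 24*z^3 - 48*z^2 + 66*z + 90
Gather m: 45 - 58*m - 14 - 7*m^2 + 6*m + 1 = -7*m^2 - 52*m + 32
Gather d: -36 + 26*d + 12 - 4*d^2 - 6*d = -4*d^2 + 20*d - 24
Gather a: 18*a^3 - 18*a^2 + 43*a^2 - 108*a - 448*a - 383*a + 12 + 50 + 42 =18*a^3 + 25*a^2 - 939*a + 104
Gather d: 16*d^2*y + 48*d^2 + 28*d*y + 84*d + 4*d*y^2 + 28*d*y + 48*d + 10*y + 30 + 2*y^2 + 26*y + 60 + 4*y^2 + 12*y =d^2*(16*y + 48) + d*(4*y^2 + 56*y + 132) + 6*y^2 + 48*y + 90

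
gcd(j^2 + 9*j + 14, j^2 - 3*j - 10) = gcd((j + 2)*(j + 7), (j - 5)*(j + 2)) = j + 2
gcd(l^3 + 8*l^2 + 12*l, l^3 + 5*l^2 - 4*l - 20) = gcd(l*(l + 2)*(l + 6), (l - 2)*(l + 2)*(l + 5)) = l + 2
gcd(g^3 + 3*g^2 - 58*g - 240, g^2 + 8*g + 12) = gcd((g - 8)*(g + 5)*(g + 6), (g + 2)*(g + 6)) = g + 6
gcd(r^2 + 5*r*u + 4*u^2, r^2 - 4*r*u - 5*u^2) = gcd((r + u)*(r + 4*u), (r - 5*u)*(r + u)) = r + u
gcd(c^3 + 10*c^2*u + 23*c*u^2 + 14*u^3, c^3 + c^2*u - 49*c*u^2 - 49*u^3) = c^2 + 8*c*u + 7*u^2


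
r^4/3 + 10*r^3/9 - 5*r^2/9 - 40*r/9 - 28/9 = (r/3 + 1/3)*(r - 2)*(r + 2)*(r + 7/3)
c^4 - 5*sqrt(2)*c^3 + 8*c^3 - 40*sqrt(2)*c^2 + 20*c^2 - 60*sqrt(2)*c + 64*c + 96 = (c + 2)*(c + 6)*(c - 4*sqrt(2))*(c - sqrt(2))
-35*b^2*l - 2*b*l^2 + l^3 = l*(-7*b + l)*(5*b + l)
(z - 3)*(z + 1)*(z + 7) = z^3 + 5*z^2 - 17*z - 21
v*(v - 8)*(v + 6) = v^3 - 2*v^2 - 48*v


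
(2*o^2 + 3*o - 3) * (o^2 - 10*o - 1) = 2*o^4 - 17*o^3 - 35*o^2 + 27*o + 3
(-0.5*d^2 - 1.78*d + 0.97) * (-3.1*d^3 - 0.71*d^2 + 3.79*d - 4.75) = 1.55*d^5 + 5.873*d^4 - 3.6382*d^3 - 5.0599*d^2 + 12.1313*d - 4.6075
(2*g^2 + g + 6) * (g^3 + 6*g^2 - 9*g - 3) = 2*g^5 + 13*g^4 - 6*g^3 + 21*g^2 - 57*g - 18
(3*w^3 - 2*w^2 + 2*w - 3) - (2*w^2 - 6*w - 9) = 3*w^3 - 4*w^2 + 8*w + 6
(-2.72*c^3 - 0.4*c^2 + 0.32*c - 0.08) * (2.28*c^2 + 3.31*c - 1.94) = -6.2016*c^5 - 9.9152*c^4 + 4.6824*c^3 + 1.6528*c^2 - 0.8856*c + 0.1552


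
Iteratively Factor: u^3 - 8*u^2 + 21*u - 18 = (u - 2)*(u^2 - 6*u + 9) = (u - 3)*(u - 2)*(u - 3)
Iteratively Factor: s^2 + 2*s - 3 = (s + 3)*(s - 1)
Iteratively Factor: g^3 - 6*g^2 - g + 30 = (g + 2)*(g^2 - 8*g + 15) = (g - 5)*(g + 2)*(g - 3)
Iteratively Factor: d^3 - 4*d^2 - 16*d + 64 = (d + 4)*(d^2 - 8*d + 16) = (d - 4)*(d + 4)*(d - 4)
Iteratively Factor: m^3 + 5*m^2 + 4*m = (m + 1)*(m^2 + 4*m) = m*(m + 1)*(m + 4)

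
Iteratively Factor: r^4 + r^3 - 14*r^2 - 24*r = (r + 2)*(r^3 - r^2 - 12*r) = r*(r + 2)*(r^2 - r - 12) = r*(r - 4)*(r + 2)*(r + 3)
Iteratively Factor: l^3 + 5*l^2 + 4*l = (l + 1)*(l^2 + 4*l) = (l + 1)*(l + 4)*(l)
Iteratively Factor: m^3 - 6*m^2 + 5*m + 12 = (m - 3)*(m^2 - 3*m - 4) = (m - 3)*(m + 1)*(m - 4)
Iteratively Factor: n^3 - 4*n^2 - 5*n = (n)*(n^2 - 4*n - 5) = n*(n - 5)*(n + 1)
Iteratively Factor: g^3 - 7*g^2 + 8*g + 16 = (g - 4)*(g^2 - 3*g - 4) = (g - 4)^2*(g + 1)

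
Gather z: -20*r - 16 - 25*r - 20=-45*r - 36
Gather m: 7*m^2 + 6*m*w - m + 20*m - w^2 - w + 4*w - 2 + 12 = 7*m^2 + m*(6*w + 19) - w^2 + 3*w + 10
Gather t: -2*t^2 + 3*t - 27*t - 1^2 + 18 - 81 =-2*t^2 - 24*t - 64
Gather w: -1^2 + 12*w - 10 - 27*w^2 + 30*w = -27*w^2 + 42*w - 11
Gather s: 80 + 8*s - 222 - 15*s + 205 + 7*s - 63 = 0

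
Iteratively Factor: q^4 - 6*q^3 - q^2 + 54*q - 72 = (q - 4)*(q^3 - 2*q^2 - 9*q + 18) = (q - 4)*(q + 3)*(q^2 - 5*q + 6) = (q - 4)*(q - 3)*(q + 3)*(q - 2)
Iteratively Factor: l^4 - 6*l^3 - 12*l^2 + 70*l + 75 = (l - 5)*(l^3 - l^2 - 17*l - 15) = (l - 5)*(l + 3)*(l^2 - 4*l - 5) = (l - 5)*(l + 1)*(l + 3)*(l - 5)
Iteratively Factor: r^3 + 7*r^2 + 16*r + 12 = (r + 2)*(r^2 + 5*r + 6) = (r + 2)*(r + 3)*(r + 2)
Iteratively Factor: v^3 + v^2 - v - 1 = (v + 1)*(v^2 - 1) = (v - 1)*(v + 1)*(v + 1)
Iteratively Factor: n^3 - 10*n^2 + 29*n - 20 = (n - 5)*(n^2 - 5*n + 4) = (n - 5)*(n - 4)*(n - 1)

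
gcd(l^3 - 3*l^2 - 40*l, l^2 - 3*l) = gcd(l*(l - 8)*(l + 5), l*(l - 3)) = l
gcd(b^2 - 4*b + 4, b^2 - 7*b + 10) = b - 2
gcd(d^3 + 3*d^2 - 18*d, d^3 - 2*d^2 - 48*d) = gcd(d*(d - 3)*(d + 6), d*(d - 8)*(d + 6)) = d^2 + 6*d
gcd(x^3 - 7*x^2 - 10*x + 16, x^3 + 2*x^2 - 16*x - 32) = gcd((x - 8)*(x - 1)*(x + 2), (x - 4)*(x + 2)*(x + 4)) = x + 2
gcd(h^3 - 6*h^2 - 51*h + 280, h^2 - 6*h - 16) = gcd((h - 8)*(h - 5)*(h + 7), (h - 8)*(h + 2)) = h - 8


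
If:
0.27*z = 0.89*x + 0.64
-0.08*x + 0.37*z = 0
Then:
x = -0.77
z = -0.17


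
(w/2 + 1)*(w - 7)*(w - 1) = w^3/2 - 3*w^2 - 9*w/2 + 7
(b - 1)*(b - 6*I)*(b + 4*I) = b^3 - b^2 - 2*I*b^2 + 24*b + 2*I*b - 24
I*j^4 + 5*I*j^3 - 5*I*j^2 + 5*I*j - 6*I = (j + 6)*(j - I)*(j + I)*(I*j - I)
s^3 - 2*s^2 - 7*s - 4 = (s - 4)*(s + 1)^2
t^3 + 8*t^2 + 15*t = t*(t + 3)*(t + 5)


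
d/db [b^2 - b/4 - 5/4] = 2*b - 1/4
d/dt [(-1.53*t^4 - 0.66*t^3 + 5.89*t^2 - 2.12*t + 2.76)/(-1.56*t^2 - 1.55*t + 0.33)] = (4.7736*t^5 + 8.1441*t^4 + 0.0263999999999989*t^3 - 13.0901*t^2 + 12.4986*t + 3.5784)/(2.4336*t^4 + 4.836*t^3 + 1.3729*t^2 - 1.023*t + 0.1089)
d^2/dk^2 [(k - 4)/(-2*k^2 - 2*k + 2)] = (-(k - 4)*(2*k + 1)^2 + 3*(k - 1)*(k^2 + k - 1))/(k^2 + k - 1)^3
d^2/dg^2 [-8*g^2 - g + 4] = -16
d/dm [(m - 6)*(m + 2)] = 2*m - 4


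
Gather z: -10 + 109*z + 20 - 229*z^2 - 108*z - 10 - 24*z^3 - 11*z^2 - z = -24*z^3 - 240*z^2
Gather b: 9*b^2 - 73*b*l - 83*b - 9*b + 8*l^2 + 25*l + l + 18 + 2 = 9*b^2 + b*(-73*l - 92) + 8*l^2 + 26*l + 20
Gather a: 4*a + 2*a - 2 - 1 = 6*a - 3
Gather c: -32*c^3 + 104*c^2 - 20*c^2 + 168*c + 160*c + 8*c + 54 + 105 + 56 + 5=-32*c^3 + 84*c^2 + 336*c + 220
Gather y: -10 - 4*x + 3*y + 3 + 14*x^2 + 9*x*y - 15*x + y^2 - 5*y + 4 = 14*x^2 - 19*x + y^2 + y*(9*x - 2) - 3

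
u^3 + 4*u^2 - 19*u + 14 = (u - 2)*(u - 1)*(u + 7)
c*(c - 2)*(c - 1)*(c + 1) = c^4 - 2*c^3 - c^2 + 2*c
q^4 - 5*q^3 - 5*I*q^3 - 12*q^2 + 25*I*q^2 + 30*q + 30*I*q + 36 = (q - 6)*(q + 1)*(q - 3*I)*(q - 2*I)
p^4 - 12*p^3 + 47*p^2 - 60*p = p*(p - 5)*(p - 4)*(p - 3)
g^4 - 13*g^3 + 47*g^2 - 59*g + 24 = (g - 8)*(g - 3)*(g - 1)^2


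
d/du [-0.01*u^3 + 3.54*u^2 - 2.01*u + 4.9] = -0.03*u^2 + 7.08*u - 2.01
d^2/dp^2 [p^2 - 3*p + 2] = 2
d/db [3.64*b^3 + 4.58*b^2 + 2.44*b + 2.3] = 10.92*b^2 + 9.16*b + 2.44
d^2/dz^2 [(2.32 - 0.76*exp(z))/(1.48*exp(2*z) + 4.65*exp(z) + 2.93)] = (-1.664704*exp(4*z) + 25.557232*exp(3*z) + 67.672704*exp(2*z) + 20.277028*exp(z) - 38.133364)*exp(z)/(3.241792*exp(6*z) + 30.55608*exp(5*z) + 115.257516*exp(4*z) + 221.530185*exp(3*z) + 228.178731*exp(2*z) + 119.759355*exp(z) + 25.153757)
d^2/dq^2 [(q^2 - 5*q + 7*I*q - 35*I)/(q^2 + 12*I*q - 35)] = 10*(-1 - I)/(q^3 + 15*I*q^2 - 75*q - 125*I)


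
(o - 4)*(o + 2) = o^2 - 2*o - 8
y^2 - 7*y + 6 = (y - 6)*(y - 1)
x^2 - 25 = (x - 5)*(x + 5)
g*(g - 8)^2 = g^3 - 16*g^2 + 64*g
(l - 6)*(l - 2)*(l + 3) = l^3 - 5*l^2 - 12*l + 36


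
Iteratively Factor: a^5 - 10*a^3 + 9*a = (a + 1)*(a^4 - a^3 - 9*a^2 + 9*a) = (a - 3)*(a + 1)*(a^3 + 2*a^2 - 3*a) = a*(a - 3)*(a + 1)*(a^2 + 2*a - 3) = a*(a - 3)*(a + 1)*(a + 3)*(a - 1)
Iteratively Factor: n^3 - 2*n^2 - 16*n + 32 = (n + 4)*(n^2 - 6*n + 8) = (n - 2)*(n + 4)*(n - 4)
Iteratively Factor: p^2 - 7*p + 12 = (p - 3)*(p - 4)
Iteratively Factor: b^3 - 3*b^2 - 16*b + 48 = (b - 4)*(b^2 + b - 12) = (b - 4)*(b + 4)*(b - 3)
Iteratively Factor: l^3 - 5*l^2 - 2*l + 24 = (l - 4)*(l^2 - l - 6) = (l - 4)*(l - 3)*(l + 2)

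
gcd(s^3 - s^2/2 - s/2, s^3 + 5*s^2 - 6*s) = s^2 - s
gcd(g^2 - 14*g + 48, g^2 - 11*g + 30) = g - 6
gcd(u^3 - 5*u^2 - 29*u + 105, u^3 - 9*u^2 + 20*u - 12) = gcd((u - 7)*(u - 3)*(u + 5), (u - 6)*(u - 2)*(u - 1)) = 1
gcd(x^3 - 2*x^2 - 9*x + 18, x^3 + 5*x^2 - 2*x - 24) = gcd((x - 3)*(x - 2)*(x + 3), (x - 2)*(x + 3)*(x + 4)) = x^2 + x - 6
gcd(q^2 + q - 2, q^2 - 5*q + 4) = q - 1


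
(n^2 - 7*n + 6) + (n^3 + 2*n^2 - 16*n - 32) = n^3 + 3*n^2 - 23*n - 26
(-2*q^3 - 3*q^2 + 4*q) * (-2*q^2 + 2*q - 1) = 4*q^5 + 2*q^4 - 12*q^3 + 11*q^2 - 4*q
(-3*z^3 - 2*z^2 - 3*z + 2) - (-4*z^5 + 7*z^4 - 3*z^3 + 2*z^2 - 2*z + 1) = 4*z^5 - 7*z^4 - 4*z^2 - z + 1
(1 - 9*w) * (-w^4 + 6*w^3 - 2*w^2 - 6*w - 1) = 9*w^5 - 55*w^4 + 24*w^3 + 52*w^2 + 3*w - 1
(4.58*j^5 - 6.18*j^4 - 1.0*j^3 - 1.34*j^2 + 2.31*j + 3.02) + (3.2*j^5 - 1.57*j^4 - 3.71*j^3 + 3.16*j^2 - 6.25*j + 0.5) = 7.78*j^5 - 7.75*j^4 - 4.71*j^3 + 1.82*j^2 - 3.94*j + 3.52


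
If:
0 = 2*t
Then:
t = 0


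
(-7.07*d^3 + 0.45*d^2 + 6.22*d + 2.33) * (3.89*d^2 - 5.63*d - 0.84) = -27.5023*d^5 + 41.5546*d^4 + 27.6011*d^3 - 26.3329*d^2 - 18.3427*d - 1.9572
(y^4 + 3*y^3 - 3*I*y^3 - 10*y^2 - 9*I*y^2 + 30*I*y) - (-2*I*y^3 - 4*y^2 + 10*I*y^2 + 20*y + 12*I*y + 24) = y^4 + 3*y^3 - I*y^3 - 6*y^2 - 19*I*y^2 - 20*y + 18*I*y - 24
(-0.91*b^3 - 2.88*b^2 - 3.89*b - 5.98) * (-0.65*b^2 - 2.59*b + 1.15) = 0.5915*b^5 + 4.2289*b^4 + 8.9412*b^3 + 10.6501*b^2 + 11.0147*b - 6.877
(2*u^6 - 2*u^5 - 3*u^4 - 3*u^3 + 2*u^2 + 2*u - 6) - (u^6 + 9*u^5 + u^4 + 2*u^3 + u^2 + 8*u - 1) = u^6 - 11*u^5 - 4*u^4 - 5*u^3 + u^2 - 6*u - 5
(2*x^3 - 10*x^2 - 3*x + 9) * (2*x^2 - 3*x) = 4*x^5 - 26*x^4 + 24*x^3 + 27*x^2 - 27*x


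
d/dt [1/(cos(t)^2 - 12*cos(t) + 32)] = 2*(cos(t) - 6)*sin(t)/(cos(t)^2 - 12*cos(t) + 32)^2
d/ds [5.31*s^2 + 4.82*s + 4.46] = 10.62*s + 4.82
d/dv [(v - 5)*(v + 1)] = 2*v - 4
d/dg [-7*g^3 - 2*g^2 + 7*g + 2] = -21*g^2 - 4*g + 7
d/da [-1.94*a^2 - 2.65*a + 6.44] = -3.88*a - 2.65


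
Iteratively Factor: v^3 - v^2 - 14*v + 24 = (v - 2)*(v^2 + v - 12) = (v - 3)*(v - 2)*(v + 4)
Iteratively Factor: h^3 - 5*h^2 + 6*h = (h - 3)*(h^2 - 2*h) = (h - 3)*(h - 2)*(h)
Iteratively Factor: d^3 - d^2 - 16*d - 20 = (d + 2)*(d^2 - 3*d - 10) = (d + 2)^2*(d - 5)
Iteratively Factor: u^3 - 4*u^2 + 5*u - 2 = (u - 1)*(u^2 - 3*u + 2) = (u - 2)*(u - 1)*(u - 1)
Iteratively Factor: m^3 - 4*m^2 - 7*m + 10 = (m + 2)*(m^2 - 6*m + 5) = (m - 1)*(m + 2)*(m - 5)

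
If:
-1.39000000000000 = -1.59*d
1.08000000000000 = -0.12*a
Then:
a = -9.00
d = 0.87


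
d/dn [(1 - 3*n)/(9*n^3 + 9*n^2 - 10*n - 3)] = (54*n^3 - 18*n + 19)/(81*n^6 + 162*n^5 - 99*n^4 - 234*n^3 + 46*n^2 + 60*n + 9)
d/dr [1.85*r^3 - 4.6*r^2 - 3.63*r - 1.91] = 5.55*r^2 - 9.2*r - 3.63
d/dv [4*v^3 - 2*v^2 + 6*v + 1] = 12*v^2 - 4*v + 6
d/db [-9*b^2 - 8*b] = -18*b - 8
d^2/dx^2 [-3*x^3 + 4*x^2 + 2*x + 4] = 8 - 18*x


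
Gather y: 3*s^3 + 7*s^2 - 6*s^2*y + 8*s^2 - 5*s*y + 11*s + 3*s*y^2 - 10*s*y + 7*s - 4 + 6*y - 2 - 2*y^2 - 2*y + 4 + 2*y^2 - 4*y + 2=3*s^3 + 15*s^2 + 3*s*y^2 + 18*s + y*(-6*s^2 - 15*s)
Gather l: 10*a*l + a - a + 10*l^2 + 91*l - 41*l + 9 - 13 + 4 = 10*l^2 + l*(10*a + 50)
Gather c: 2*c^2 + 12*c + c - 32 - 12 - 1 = 2*c^2 + 13*c - 45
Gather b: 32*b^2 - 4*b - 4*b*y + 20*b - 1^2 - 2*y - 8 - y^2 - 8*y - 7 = 32*b^2 + b*(16 - 4*y) - y^2 - 10*y - 16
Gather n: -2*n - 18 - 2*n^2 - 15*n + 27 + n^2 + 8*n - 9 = -n^2 - 9*n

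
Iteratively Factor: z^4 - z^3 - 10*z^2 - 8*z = (z + 1)*(z^3 - 2*z^2 - 8*z) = z*(z + 1)*(z^2 - 2*z - 8) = z*(z - 4)*(z + 1)*(z + 2)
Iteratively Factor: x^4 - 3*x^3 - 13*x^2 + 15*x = (x)*(x^3 - 3*x^2 - 13*x + 15) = x*(x - 1)*(x^2 - 2*x - 15) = x*(x - 1)*(x + 3)*(x - 5)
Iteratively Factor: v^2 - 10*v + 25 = (v - 5)*(v - 5)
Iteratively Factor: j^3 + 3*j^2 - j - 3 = (j + 1)*(j^2 + 2*j - 3) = (j - 1)*(j + 1)*(j + 3)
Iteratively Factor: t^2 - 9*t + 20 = (t - 5)*(t - 4)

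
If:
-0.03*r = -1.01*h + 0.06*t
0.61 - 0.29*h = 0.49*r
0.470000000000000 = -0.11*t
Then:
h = -0.21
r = 1.37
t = -4.27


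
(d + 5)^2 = d^2 + 10*d + 25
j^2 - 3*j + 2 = (j - 2)*(j - 1)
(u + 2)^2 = u^2 + 4*u + 4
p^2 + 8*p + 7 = (p + 1)*(p + 7)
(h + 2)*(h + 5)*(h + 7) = h^3 + 14*h^2 + 59*h + 70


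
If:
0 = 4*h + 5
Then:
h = -5/4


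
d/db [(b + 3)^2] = 2*b + 6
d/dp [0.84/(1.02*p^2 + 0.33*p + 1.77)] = (-1.7136*p - 0.2772)/(1.02*p^2 + 0.33*p + 1.77)^2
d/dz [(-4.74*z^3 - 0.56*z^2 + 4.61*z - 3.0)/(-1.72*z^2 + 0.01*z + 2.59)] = (8.1528*z^4 - 0.0948*z^3 - 28.9062*z^2 - 13.2208*z + 11.9699)/(2.9584*z^4 - 0.0344*z^3 - 8.9095*z^2 + 0.0518*z + 6.7081)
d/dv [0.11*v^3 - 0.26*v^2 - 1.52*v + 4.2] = 0.33*v^2 - 0.52*v - 1.52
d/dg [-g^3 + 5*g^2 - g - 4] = -3*g^2 + 10*g - 1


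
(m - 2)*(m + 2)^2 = m^3 + 2*m^2 - 4*m - 8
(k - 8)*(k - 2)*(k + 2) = k^3 - 8*k^2 - 4*k + 32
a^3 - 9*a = a*(a - 3)*(a + 3)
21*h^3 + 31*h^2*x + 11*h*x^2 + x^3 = (h + x)*(3*h + x)*(7*h + x)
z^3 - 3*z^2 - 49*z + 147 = (z - 7)*(z - 3)*(z + 7)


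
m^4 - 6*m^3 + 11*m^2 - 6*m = m*(m - 3)*(m - 2)*(m - 1)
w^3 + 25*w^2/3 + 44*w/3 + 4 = (w + 1/3)*(w + 2)*(w + 6)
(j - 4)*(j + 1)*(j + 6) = j^3 + 3*j^2 - 22*j - 24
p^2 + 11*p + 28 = (p + 4)*(p + 7)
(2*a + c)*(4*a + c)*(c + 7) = 8*a^2*c + 56*a^2 + 6*a*c^2 + 42*a*c + c^3 + 7*c^2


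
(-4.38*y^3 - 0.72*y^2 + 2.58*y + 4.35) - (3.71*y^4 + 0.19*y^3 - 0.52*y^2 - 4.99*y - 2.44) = -3.71*y^4 - 4.57*y^3 - 0.2*y^2 + 7.57*y + 6.79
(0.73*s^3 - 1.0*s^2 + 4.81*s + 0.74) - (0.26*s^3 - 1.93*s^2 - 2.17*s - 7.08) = 0.47*s^3 + 0.93*s^2 + 6.98*s + 7.82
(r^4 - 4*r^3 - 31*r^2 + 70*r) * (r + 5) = r^5 + r^4 - 51*r^3 - 85*r^2 + 350*r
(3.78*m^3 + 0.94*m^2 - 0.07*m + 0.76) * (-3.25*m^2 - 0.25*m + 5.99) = -12.285*m^5 - 4.0*m^4 + 22.6347*m^3 + 3.1781*m^2 - 0.6093*m + 4.5524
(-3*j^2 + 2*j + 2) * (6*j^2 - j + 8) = -18*j^4 + 15*j^3 - 14*j^2 + 14*j + 16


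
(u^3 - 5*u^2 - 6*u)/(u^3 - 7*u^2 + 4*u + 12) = u/(u - 2)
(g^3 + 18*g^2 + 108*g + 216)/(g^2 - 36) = (g^2 + 12*g + 36)/(g - 6)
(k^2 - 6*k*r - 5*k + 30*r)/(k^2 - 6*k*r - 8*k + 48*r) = (k - 5)/(k - 8)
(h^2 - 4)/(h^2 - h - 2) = (h + 2)/(h + 1)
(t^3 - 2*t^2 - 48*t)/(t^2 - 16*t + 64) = t*(t + 6)/(t - 8)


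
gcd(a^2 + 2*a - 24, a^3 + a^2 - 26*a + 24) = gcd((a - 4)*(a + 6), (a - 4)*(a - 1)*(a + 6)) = a^2 + 2*a - 24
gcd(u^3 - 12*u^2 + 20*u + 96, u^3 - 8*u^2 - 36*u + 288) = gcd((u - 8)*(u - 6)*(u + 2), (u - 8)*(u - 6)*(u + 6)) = u^2 - 14*u + 48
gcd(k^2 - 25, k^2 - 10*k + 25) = k - 5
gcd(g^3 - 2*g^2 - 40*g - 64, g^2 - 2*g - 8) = g + 2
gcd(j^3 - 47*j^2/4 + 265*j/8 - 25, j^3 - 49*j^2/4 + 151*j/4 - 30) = j^2 - 37*j/4 + 10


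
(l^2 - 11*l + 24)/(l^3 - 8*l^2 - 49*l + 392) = (l - 3)/(l^2 - 49)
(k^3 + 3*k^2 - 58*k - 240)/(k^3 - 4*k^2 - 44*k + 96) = (k + 5)/(k - 2)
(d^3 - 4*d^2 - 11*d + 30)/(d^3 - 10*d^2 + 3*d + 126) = (d^2 - 7*d + 10)/(d^2 - 13*d + 42)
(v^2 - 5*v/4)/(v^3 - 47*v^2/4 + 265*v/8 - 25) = 2*v/(2*v^2 - 21*v + 40)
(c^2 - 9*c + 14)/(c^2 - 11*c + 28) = (c - 2)/(c - 4)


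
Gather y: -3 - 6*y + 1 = -6*y - 2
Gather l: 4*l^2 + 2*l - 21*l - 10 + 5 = 4*l^2 - 19*l - 5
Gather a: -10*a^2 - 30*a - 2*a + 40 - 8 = -10*a^2 - 32*a + 32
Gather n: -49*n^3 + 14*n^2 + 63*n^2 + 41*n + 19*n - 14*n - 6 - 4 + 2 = -49*n^3 + 77*n^2 + 46*n - 8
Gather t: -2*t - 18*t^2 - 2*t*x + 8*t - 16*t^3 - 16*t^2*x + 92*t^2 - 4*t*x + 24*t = -16*t^3 + t^2*(74 - 16*x) + t*(30 - 6*x)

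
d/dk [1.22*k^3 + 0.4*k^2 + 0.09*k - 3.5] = 3.66*k^2 + 0.8*k + 0.09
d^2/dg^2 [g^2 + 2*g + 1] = 2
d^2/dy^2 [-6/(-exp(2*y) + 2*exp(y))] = 12*((1 - 2*exp(y))*(exp(y) - 2) + 4*(1 - exp(y))^2)*exp(-y)/(exp(y) - 2)^3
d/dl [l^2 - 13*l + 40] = 2*l - 13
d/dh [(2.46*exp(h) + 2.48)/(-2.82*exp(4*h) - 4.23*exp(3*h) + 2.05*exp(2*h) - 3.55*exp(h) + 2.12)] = (20.8116*exp(4*h) + 48.786*exp(3*h) + 26.4282*exp(2*h) - 10.168*exp(h) + 14.0192)*exp(h)/(7.9524*exp(8*h) + 23.8572*exp(7*h) + 6.33090000000001*exp(6*h) + 2.679*exp(5*h) + 22.2787*exp(4*h) - 32.4902*exp(3*h) + 21.2945*exp(2*h) - 15.052*exp(h) + 4.4944)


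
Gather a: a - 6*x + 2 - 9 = a - 6*x - 7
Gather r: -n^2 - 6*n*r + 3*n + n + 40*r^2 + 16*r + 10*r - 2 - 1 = -n^2 + 4*n + 40*r^2 + r*(26 - 6*n) - 3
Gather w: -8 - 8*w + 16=8 - 8*w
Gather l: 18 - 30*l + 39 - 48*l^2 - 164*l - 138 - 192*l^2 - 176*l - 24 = -240*l^2 - 370*l - 105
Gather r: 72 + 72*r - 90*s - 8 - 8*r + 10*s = 64*r - 80*s + 64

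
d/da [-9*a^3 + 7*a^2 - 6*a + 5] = -27*a^2 + 14*a - 6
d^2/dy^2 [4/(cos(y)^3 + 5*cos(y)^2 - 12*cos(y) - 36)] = 4*((-45*cos(y) + 40*cos(2*y) + 9*cos(3*y))*(cos(y)^3 + 5*cos(y)^2 - 12*cos(y) - 36)/4 + 2*(3*cos(y)^2 + 10*cos(y) - 12)^2*sin(y)^2)/(cos(y)^3 + 5*cos(y)^2 - 12*cos(y) - 36)^3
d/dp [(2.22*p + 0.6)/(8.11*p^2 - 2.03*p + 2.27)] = (-18.0042*p^2 - 9.732*p + 6.2574)/(65.7721*p^4 - 32.9266*p^3 + 40.9403*p^2 - 9.2162*p + 5.1529)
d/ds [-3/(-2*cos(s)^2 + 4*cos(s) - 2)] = 3*sin(s)/(cos(s) - 1)^3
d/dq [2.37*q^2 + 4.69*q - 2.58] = 4.74*q + 4.69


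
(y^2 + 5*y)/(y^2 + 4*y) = (y + 5)/(y + 4)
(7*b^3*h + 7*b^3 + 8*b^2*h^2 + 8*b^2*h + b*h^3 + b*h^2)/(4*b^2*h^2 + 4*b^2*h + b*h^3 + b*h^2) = (7*b^2 + 8*b*h + h^2)/(h*(4*b + h))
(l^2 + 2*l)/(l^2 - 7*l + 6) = l*(l + 2)/(l^2 - 7*l + 6)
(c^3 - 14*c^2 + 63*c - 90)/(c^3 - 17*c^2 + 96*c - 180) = (c - 3)/(c - 6)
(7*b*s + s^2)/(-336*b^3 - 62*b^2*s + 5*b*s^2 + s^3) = s/(-48*b^2 - 2*b*s + s^2)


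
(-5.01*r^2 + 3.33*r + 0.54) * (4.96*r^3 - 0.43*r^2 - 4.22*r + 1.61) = -24.8496*r^5 + 18.6711*r^4 + 22.3887*r^3 - 22.3509*r^2 + 3.0825*r + 0.8694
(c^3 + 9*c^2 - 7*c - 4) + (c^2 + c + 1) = c^3 + 10*c^2 - 6*c - 3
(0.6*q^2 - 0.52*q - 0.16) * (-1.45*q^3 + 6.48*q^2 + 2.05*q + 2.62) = -0.87*q^5 + 4.642*q^4 - 1.9076*q^3 - 0.5308*q^2 - 1.6904*q - 0.4192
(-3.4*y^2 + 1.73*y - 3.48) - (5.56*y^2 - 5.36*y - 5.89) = -8.96*y^2 + 7.09*y + 2.41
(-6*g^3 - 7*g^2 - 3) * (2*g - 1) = -12*g^4 - 8*g^3 + 7*g^2 - 6*g + 3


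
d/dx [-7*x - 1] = -7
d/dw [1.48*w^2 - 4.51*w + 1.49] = 2.96*w - 4.51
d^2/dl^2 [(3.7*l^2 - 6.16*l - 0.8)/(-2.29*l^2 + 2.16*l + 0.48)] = (-2.8421709430404e-14*l^4 + 28.003952*l^3 + 0.769439999999946*l^2 + 16.883712*l - 5.254656)/(12.008989*l^6 - 33.981768*l^5 + 24.501168*l^4 + 4.167936*l^3 - 5.135616*l^2 - 1.492992*l - 0.110592)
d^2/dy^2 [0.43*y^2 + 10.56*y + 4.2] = 0.860000000000000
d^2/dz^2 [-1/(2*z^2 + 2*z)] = (z*(z + 1) - (2*z + 1)^2)/(z^3*(z + 1)^3)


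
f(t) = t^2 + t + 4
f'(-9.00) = -17.00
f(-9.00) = 76.00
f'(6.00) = 13.00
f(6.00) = 46.00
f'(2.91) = 6.82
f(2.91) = 15.38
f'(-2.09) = -3.18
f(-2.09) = 6.28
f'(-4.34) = -7.68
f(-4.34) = 18.50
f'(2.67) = 6.34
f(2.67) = 13.80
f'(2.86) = 6.72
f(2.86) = 15.04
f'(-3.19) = -5.38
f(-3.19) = 10.99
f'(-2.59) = -4.18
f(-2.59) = 8.12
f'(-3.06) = -5.12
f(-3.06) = 10.30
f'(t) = 2*t + 1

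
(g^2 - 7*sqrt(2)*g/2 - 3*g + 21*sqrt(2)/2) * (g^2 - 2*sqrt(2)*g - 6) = g^4 - 11*sqrt(2)*g^3/2 - 3*g^3 + 8*g^2 + 33*sqrt(2)*g^2/2 - 24*g + 21*sqrt(2)*g - 63*sqrt(2)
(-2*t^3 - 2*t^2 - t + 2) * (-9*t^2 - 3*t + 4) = 18*t^5 + 24*t^4 + 7*t^3 - 23*t^2 - 10*t + 8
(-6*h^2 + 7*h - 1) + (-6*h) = -6*h^2 + h - 1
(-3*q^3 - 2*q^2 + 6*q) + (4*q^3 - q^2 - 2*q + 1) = q^3 - 3*q^2 + 4*q + 1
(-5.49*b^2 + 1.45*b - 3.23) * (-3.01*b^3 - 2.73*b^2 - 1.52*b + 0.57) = 16.5249*b^5 + 10.6232*b^4 + 14.1086*b^3 + 3.4846*b^2 + 5.7361*b - 1.8411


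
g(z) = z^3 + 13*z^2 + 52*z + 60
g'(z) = 3*z^2 + 26*z + 52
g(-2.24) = -2.49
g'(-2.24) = 8.81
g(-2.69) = -5.28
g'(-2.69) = 3.77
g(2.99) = 358.43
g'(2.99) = 156.56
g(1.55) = 175.56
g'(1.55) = 99.51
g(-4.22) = -3.08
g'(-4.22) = -4.29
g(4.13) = 566.94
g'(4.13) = 210.55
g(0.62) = 97.48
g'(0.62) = 69.27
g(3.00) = 360.00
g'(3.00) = 157.00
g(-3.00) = -6.00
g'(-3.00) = 1.00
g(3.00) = 360.00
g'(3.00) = 157.00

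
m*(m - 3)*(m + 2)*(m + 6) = m^4 + 5*m^3 - 12*m^2 - 36*m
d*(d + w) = d^2 + d*w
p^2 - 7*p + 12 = (p - 4)*(p - 3)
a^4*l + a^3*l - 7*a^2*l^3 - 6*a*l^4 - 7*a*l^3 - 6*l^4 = (a - 3*l)*(a + l)*(a + 2*l)*(a*l + l)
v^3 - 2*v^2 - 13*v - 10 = (v - 5)*(v + 1)*(v + 2)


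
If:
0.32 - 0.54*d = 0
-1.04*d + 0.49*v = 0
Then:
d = 0.59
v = 1.26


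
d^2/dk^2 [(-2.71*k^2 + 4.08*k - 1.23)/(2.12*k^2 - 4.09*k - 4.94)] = (-10.321432*k^3 - 203.4564*k^2 + 320.364648*k - 364.051262)/(9.528128*k^6 - 55.146288*k^5 + 39.783708*k^4 + 188.584583*k^3 - 92.7035459999999*k^2 - 299.432172*k - 120.553784)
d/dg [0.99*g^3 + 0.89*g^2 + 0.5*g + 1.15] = 2.97*g^2 + 1.78*g + 0.5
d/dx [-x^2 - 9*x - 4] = -2*x - 9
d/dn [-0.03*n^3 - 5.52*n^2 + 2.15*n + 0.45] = -0.09*n^2 - 11.04*n + 2.15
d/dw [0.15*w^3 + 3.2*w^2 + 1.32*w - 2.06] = 0.45*w^2 + 6.4*w + 1.32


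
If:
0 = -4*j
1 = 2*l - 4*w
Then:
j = 0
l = 2*w + 1/2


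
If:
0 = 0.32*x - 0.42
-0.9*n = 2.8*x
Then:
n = -4.08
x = 1.31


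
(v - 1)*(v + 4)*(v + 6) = v^3 + 9*v^2 + 14*v - 24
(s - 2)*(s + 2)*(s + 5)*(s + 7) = s^4 + 12*s^3 + 31*s^2 - 48*s - 140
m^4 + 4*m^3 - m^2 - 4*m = m*(m - 1)*(m + 1)*(m + 4)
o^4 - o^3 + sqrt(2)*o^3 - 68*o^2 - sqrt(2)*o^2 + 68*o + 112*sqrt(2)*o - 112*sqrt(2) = (o - 1)*(o - 4*sqrt(2))*(o - 2*sqrt(2))*(o + 7*sqrt(2))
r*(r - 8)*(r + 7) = r^3 - r^2 - 56*r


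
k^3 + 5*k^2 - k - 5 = (k - 1)*(k + 1)*(k + 5)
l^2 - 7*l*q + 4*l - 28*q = (l + 4)*(l - 7*q)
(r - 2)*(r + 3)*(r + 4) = r^3 + 5*r^2 - 2*r - 24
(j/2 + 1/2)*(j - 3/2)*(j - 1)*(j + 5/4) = j^4/2 - j^3/8 - 23*j^2/16 + j/8 + 15/16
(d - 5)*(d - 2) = d^2 - 7*d + 10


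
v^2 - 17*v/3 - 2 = (v - 6)*(v + 1/3)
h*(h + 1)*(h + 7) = h^3 + 8*h^2 + 7*h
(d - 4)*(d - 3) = d^2 - 7*d + 12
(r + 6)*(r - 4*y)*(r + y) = r^3 - 3*r^2*y + 6*r^2 - 4*r*y^2 - 18*r*y - 24*y^2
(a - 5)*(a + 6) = a^2 + a - 30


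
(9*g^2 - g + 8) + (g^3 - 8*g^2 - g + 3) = g^3 + g^2 - 2*g + 11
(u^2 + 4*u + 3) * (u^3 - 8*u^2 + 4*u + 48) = u^5 - 4*u^4 - 25*u^3 + 40*u^2 + 204*u + 144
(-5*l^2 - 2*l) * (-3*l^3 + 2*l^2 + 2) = 15*l^5 - 4*l^4 - 4*l^3 - 10*l^2 - 4*l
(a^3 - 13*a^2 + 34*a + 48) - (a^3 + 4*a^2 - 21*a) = -17*a^2 + 55*a + 48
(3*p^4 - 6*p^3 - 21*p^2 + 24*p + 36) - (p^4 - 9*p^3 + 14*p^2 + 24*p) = 2*p^4 + 3*p^3 - 35*p^2 + 36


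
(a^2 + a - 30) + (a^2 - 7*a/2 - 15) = 2*a^2 - 5*a/2 - 45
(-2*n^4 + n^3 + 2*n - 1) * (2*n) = -4*n^5 + 2*n^4 + 4*n^2 - 2*n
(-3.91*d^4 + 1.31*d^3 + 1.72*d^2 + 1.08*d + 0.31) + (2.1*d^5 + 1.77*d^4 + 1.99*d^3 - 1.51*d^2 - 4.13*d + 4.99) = 2.1*d^5 - 2.14*d^4 + 3.3*d^3 + 0.21*d^2 - 3.05*d + 5.3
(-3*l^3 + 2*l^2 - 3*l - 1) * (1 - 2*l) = 6*l^4 - 7*l^3 + 8*l^2 - l - 1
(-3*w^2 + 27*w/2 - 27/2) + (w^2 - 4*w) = -2*w^2 + 19*w/2 - 27/2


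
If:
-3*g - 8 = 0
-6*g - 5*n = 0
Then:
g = -8/3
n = 16/5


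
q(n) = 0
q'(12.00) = 0.00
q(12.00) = 0.00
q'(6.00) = 0.00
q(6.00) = 0.00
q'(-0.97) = 0.00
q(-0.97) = 0.00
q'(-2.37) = 0.00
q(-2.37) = 0.00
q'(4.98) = 0.00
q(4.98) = 0.00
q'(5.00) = 0.00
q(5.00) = 0.00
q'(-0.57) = 0.00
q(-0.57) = 0.00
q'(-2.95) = 0.00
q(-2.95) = 0.00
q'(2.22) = 0.00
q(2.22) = 0.00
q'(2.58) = 0.00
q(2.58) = 0.00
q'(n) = 0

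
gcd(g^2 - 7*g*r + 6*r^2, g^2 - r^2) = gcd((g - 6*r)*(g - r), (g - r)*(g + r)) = -g + r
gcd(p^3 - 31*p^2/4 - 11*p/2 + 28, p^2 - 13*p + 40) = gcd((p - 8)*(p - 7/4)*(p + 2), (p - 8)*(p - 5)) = p - 8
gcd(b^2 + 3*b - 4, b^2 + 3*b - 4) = b^2 + 3*b - 4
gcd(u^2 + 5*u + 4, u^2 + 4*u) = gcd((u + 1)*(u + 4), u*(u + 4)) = u + 4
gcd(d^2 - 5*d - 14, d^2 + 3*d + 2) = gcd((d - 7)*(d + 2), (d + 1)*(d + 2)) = d + 2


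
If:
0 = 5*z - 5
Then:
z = 1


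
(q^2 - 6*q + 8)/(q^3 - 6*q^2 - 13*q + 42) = (q - 4)/(q^2 - 4*q - 21)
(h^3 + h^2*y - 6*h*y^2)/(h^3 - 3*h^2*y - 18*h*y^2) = (-h + 2*y)/(-h + 6*y)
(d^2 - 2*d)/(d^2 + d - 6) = d/(d + 3)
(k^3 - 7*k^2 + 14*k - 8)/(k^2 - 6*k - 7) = (-k^3 + 7*k^2 - 14*k + 8)/(-k^2 + 6*k + 7)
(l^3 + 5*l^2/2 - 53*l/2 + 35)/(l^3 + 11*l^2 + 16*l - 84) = (l - 5/2)/(l + 6)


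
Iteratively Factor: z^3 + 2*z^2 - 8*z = (z)*(z^2 + 2*z - 8) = z*(z - 2)*(z + 4)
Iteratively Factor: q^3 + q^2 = (q)*(q^2 + q) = q^2*(q + 1)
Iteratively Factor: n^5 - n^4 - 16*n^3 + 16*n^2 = (n + 4)*(n^4 - 5*n^3 + 4*n^2) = n*(n + 4)*(n^3 - 5*n^2 + 4*n) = n*(n - 1)*(n + 4)*(n^2 - 4*n) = n*(n - 4)*(n - 1)*(n + 4)*(n)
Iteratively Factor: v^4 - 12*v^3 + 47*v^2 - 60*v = (v)*(v^3 - 12*v^2 + 47*v - 60) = v*(v - 4)*(v^2 - 8*v + 15) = v*(v - 5)*(v - 4)*(v - 3)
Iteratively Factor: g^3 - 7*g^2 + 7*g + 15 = (g + 1)*(g^2 - 8*g + 15) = (g - 3)*(g + 1)*(g - 5)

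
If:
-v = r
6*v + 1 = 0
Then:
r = 1/6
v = -1/6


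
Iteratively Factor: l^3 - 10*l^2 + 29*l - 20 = (l - 5)*(l^2 - 5*l + 4) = (l - 5)*(l - 1)*(l - 4)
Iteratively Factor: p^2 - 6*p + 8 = (p - 4)*(p - 2)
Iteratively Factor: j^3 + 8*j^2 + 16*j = (j)*(j^2 + 8*j + 16) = j*(j + 4)*(j + 4)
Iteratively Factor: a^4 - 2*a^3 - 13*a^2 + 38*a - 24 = (a - 3)*(a^3 + a^2 - 10*a + 8) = (a - 3)*(a + 4)*(a^2 - 3*a + 2) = (a - 3)*(a - 2)*(a + 4)*(a - 1)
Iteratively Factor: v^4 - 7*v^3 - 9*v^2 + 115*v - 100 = (v - 1)*(v^3 - 6*v^2 - 15*v + 100) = (v - 1)*(v + 4)*(v^2 - 10*v + 25) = (v - 5)*(v - 1)*(v + 4)*(v - 5)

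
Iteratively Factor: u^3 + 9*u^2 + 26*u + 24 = (u + 3)*(u^2 + 6*u + 8) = (u + 3)*(u + 4)*(u + 2)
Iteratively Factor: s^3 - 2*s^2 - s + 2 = (s - 1)*(s^2 - s - 2) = (s - 2)*(s - 1)*(s + 1)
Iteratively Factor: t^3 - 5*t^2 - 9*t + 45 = (t - 3)*(t^2 - 2*t - 15) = (t - 3)*(t + 3)*(t - 5)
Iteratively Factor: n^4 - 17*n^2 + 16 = (n - 1)*(n^3 + n^2 - 16*n - 16) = (n - 4)*(n - 1)*(n^2 + 5*n + 4) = (n - 4)*(n - 1)*(n + 4)*(n + 1)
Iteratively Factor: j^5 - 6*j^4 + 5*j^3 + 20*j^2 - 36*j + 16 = (j - 1)*(j^4 - 5*j^3 + 20*j - 16) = (j - 1)*(j + 2)*(j^3 - 7*j^2 + 14*j - 8) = (j - 2)*(j - 1)*(j + 2)*(j^2 - 5*j + 4) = (j - 2)*(j - 1)^2*(j + 2)*(j - 4)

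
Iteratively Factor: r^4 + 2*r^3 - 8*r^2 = (r + 4)*(r^3 - 2*r^2) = r*(r + 4)*(r^2 - 2*r) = r*(r - 2)*(r + 4)*(r)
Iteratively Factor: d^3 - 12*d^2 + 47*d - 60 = (d - 5)*(d^2 - 7*d + 12) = (d - 5)*(d - 3)*(d - 4)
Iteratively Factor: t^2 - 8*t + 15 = (t - 5)*(t - 3)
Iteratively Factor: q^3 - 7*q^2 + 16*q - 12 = (q - 2)*(q^2 - 5*q + 6) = (q - 2)^2*(q - 3)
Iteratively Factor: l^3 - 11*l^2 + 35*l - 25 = (l - 5)*(l^2 - 6*l + 5) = (l - 5)*(l - 1)*(l - 5)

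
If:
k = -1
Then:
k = -1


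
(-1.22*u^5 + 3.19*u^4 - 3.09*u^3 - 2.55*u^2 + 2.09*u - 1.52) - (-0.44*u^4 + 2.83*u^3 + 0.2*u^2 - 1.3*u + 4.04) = -1.22*u^5 + 3.63*u^4 - 5.92*u^3 - 2.75*u^2 + 3.39*u - 5.56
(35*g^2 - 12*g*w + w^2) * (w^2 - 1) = 35*g^2*w^2 - 35*g^2 - 12*g*w^3 + 12*g*w + w^4 - w^2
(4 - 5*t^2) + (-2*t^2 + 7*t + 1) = -7*t^2 + 7*t + 5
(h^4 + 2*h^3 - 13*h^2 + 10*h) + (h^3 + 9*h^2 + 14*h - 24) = h^4 + 3*h^3 - 4*h^2 + 24*h - 24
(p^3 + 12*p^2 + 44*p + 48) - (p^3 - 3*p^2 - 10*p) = 15*p^2 + 54*p + 48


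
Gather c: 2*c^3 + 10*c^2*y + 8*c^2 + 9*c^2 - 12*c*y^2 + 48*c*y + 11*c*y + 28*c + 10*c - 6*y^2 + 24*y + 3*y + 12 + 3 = 2*c^3 + c^2*(10*y + 17) + c*(-12*y^2 + 59*y + 38) - 6*y^2 + 27*y + 15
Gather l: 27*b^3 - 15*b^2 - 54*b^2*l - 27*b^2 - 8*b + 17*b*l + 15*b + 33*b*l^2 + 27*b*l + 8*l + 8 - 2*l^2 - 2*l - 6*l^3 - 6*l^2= 27*b^3 - 42*b^2 + 7*b - 6*l^3 + l^2*(33*b - 8) + l*(-54*b^2 + 44*b + 6) + 8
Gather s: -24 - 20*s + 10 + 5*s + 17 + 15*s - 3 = 0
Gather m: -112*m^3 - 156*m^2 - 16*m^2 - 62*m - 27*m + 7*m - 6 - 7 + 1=-112*m^3 - 172*m^2 - 82*m - 12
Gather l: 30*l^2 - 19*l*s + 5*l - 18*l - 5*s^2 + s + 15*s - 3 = 30*l^2 + l*(-19*s - 13) - 5*s^2 + 16*s - 3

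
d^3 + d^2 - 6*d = d*(d - 2)*(d + 3)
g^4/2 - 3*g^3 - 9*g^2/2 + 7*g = g*(g/2 + 1)*(g - 7)*(g - 1)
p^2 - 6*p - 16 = (p - 8)*(p + 2)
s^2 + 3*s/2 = s*(s + 3/2)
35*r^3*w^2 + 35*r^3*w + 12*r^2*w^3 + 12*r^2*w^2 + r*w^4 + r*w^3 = w*(5*r + w)*(7*r + w)*(r*w + r)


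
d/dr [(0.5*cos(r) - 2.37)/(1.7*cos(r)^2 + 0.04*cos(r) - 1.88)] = (0.85*cos(r)^2 - 8.058*cos(r) + 0.8452)*sin(r)/(2.89*cos(r)^4 + 0.136*cos(r)^3 - 6.3904*cos(r)^2 - 0.1504*cos(r) + 3.5344)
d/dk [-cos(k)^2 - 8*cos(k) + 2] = 2*(cos(k) + 4)*sin(k)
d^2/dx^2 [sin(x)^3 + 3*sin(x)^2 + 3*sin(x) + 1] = (6 - 9*sin(x))*(sin(x) + 1)^2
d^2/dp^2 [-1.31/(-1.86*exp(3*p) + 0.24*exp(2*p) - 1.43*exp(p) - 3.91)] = ((-21.9294*exp(2*p) + 1.2576*exp(p) - 1.8733)*(1.86*exp(3*p) - 0.24*exp(2*p) + 1.43*exp(p) + 3.91) + 1.31*(5.58*exp(2*p) - 0.48*exp(p) + 1.43)*(11.16*exp(2*p) - 0.96*exp(p) + 2.86)*exp(p))*exp(p)/(1.86*exp(3*p) - 0.24*exp(2*p) + 1.43*exp(p) + 3.91)^3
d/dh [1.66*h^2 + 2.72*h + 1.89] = 3.32*h + 2.72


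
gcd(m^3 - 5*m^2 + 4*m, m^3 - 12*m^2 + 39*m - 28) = m^2 - 5*m + 4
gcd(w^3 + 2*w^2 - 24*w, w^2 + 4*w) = w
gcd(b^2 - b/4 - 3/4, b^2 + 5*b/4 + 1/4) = 1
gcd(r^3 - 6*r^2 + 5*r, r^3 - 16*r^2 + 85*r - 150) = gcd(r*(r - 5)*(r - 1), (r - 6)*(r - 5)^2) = r - 5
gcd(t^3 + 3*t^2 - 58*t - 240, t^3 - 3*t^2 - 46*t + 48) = t^2 - 2*t - 48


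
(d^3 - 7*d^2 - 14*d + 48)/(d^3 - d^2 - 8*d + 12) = (d - 8)/(d - 2)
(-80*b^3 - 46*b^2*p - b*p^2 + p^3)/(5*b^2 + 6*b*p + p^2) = (-16*b^2 - 6*b*p + p^2)/(b + p)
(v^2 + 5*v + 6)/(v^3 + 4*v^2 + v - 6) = 1/(v - 1)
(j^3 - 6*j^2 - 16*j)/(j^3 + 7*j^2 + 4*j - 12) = j*(j - 8)/(j^2 + 5*j - 6)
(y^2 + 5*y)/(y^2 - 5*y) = (y + 5)/(y - 5)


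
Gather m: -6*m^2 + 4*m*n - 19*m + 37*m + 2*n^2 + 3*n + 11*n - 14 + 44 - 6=-6*m^2 + m*(4*n + 18) + 2*n^2 + 14*n + 24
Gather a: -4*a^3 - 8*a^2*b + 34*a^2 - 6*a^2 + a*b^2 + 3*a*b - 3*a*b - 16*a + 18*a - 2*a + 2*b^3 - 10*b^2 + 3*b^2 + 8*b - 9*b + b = -4*a^3 + a^2*(28 - 8*b) + a*b^2 + 2*b^3 - 7*b^2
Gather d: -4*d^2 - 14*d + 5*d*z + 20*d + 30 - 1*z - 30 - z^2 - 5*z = -4*d^2 + d*(5*z + 6) - z^2 - 6*z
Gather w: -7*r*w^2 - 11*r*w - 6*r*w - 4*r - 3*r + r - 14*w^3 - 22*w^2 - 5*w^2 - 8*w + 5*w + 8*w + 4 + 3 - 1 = -6*r - 14*w^3 + w^2*(-7*r - 27) + w*(5 - 17*r) + 6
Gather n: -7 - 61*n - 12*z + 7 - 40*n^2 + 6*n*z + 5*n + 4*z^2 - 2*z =-40*n^2 + n*(6*z - 56) + 4*z^2 - 14*z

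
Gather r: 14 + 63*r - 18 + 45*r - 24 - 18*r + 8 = 90*r - 20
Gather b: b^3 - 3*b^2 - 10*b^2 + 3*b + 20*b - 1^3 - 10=b^3 - 13*b^2 + 23*b - 11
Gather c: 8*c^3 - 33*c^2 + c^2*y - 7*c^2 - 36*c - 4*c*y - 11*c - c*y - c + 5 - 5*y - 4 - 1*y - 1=8*c^3 + c^2*(y - 40) + c*(-5*y - 48) - 6*y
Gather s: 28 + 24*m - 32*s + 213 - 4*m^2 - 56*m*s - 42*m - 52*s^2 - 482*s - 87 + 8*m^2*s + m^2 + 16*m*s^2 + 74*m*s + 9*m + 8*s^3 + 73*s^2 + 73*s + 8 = -3*m^2 - 9*m + 8*s^3 + s^2*(16*m + 21) + s*(8*m^2 + 18*m - 441) + 162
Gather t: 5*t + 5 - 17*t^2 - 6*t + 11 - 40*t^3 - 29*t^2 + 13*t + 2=-40*t^3 - 46*t^2 + 12*t + 18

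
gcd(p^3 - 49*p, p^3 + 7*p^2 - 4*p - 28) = p + 7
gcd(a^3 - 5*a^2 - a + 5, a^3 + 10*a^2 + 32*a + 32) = 1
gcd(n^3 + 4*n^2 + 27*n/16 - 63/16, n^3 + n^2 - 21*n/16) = n^2 + n - 21/16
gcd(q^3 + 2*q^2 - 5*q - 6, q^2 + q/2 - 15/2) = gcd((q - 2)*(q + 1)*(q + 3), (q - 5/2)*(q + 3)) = q + 3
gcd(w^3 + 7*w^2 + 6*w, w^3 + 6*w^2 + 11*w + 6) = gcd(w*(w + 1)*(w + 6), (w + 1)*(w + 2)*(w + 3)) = w + 1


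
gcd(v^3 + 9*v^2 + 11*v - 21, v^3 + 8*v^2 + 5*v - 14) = v^2 + 6*v - 7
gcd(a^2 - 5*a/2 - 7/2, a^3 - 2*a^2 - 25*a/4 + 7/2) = a - 7/2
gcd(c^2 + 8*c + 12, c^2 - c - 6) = c + 2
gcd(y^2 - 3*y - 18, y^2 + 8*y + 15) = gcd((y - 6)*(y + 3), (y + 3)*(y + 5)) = y + 3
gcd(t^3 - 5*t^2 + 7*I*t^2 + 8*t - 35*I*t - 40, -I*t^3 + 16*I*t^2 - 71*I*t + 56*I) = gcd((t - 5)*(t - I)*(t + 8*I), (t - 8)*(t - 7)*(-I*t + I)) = 1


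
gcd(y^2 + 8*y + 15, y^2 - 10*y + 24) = 1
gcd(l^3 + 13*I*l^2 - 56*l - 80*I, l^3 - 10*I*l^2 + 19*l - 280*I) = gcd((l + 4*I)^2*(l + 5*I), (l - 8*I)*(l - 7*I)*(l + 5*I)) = l + 5*I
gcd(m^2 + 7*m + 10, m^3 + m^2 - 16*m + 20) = m + 5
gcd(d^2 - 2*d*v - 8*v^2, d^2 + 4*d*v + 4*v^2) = d + 2*v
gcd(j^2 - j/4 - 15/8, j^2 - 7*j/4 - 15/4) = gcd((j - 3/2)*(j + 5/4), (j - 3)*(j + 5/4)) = j + 5/4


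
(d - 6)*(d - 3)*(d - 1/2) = d^3 - 19*d^2/2 + 45*d/2 - 9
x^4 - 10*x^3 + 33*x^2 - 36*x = x*(x - 4)*(x - 3)^2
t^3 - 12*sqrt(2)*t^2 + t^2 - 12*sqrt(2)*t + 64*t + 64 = (t + 1)*(t - 8*sqrt(2))*(t - 4*sqrt(2))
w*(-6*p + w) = -6*p*w + w^2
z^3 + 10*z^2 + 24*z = z*(z + 4)*(z + 6)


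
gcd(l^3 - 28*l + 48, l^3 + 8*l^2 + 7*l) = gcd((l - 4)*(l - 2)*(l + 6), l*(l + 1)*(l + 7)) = 1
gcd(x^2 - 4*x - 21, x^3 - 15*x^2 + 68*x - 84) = x - 7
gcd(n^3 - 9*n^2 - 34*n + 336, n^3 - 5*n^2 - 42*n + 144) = n^2 - 2*n - 48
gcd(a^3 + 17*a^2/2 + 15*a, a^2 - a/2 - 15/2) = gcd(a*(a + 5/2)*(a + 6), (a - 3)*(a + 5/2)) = a + 5/2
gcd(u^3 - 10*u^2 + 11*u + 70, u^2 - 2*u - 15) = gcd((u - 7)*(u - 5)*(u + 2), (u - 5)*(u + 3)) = u - 5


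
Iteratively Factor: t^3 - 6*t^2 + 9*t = (t - 3)*(t^2 - 3*t) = (t - 3)^2*(t)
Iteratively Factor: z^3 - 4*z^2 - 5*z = (z)*(z^2 - 4*z - 5) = z*(z - 5)*(z + 1)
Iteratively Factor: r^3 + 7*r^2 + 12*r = (r)*(r^2 + 7*r + 12) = r*(r + 3)*(r + 4)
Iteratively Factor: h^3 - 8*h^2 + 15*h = (h - 3)*(h^2 - 5*h) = (h - 5)*(h - 3)*(h)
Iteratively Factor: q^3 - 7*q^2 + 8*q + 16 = (q - 4)*(q^2 - 3*q - 4) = (q - 4)^2*(q + 1)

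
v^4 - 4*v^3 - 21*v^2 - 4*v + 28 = (v - 7)*(v - 1)*(v + 2)^2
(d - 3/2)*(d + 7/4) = d^2 + d/4 - 21/8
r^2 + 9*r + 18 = (r + 3)*(r + 6)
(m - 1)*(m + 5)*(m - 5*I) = m^3 + 4*m^2 - 5*I*m^2 - 5*m - 20*I*m + 25*I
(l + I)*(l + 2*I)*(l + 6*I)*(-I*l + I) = -I*l^4 + 9*l^3 + I*l^3 - 9*l^2 + 20*I*l^2 - 12*l - 20*I*l + 12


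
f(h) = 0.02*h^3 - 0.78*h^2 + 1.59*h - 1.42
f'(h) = 0.06*h^2 - 1.56*h + 1.59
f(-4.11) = -22.52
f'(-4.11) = 9.02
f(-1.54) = -5.79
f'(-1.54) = 4.13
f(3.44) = -4.37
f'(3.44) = -3.07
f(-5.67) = -39.16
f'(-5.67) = 12.36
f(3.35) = -4.10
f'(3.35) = -2.96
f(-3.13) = -14.65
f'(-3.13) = 7.06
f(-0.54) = -2.51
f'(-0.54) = 2.45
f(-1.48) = -5.55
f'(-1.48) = 4.03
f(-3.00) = -13.75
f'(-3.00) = 6.81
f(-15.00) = -268.27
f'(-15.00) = 38.49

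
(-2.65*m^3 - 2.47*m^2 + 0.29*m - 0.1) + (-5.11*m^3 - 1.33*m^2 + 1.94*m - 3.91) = -7.76*m^3 - 3.8*m^2 + 2.23*m - 4.01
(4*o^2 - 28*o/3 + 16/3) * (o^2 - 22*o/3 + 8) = 4*o^4 - 116*o^3/3 + 952*o^2/9 - 1024*o/9 + 128/3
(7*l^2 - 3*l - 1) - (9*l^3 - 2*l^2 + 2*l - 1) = -9*l^3 + 9*l^2 - 5*l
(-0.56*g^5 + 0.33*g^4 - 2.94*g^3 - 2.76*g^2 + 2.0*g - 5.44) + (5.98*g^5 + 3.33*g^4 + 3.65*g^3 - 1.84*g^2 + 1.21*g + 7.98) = 5.42*g^5 + 3.66*g^4 + 0.71*g^3 - 4.6*g^2 + 3.21*g + 2.54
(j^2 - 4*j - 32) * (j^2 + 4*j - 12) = j^4 - 60*j^2 - 80*j + 384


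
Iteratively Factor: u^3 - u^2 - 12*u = (u)*(u^2 - u - 12) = u*(u - 4)*(u + 3)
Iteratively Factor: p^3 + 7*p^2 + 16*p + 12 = (p + 3)*(p^2 + 4*p + 4) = (p + 2)*(p + 3)*(p + 2)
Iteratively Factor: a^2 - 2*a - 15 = (a - 5)*(a + 3)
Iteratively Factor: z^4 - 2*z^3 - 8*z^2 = (z - 4)*(z^3 + 2*z^2) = (z - 4)*(z + 2)*(z^2) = z*(z - 4)*(z + 2)*(z)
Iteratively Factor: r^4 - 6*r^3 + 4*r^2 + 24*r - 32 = (r - 2)*(r^3 - 4*r^2 - 4*r + 16) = (r - 4)*(r - 2)*(r^2 - 4) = (r - 4)*(r - 2)*(r + 2)*(r - 2)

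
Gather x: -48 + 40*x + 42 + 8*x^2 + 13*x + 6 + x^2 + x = 9*x^2 + 54*x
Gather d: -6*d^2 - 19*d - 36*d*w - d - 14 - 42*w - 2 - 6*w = -6*d^2 + d*(-36*w - 20) - 48*w - 16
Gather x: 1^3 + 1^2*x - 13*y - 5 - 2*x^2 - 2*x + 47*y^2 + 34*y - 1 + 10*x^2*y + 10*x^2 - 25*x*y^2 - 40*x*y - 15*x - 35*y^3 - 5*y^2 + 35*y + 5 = x^2*(10*y + 8) + x*(-25*y^2 - 40*y - 16) - 35*y^3 + 42*y^2 + 56*y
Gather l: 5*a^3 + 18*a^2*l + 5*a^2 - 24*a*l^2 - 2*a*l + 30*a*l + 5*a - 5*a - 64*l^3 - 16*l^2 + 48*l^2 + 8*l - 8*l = 5*a^3 + 5*a^2 - 64*l^3 + l^2*(32 - 24*a) + l*(18*a^2 + 28*a)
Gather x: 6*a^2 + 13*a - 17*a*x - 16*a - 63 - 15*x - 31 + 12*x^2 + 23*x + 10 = 6*a^2 - 3*a + 12*x^2 + x*(8 - 17*a) - 84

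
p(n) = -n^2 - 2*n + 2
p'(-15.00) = 28.00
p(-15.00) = -193.00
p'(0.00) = -2.00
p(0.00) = 2.00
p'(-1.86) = 1.72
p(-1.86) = 2.26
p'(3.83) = -9.66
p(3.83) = -20.33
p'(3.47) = -8.94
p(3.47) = -16.98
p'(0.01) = -2.02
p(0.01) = 1.98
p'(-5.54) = 9.08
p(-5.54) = -17.61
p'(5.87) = -13.74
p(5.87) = -44.20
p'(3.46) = -8.92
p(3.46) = -16.89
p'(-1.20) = 0.40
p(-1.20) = 2.96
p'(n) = -2*n - 2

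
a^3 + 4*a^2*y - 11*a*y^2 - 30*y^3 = (a - 3*y)*(a + 2*y)*(a + 5*y)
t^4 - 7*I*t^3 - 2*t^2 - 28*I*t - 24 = (t - 6*I)*(t - 2*I)*(t - I)*(t + 2*I)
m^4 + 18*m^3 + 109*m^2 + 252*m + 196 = (m + 2)^2*(m + 7)^2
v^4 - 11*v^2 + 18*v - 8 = (v - 2)*(v - 1)^2*(v + 4)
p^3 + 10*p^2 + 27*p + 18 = (p + 1)*(p + 3)*(p + 6)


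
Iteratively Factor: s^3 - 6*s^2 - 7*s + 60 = (s - 5)*(s^2 - s - 12) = (s - 5)*(s - 4)*(s + 3)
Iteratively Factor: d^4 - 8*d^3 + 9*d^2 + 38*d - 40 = (d - 1)*(d^3 - 7*d^2 + 2*d + 40) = (d - 1)*(d + 2)*(d^2 - 9*d + 20) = (d - 5)*(d - 1)*(d + 2)*(d - 4)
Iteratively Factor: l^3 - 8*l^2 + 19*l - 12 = (l - 3)*(l^2 - 5*l + 4) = (l - 4)*(l - 3)*(l - 1)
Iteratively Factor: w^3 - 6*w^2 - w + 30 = (w - 5)*(w^2 - w - 6) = (w - 5)*(w + 2)*(w - 3)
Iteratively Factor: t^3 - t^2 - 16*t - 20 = (t + 2)*(t^2 - 3*t - 10) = (t - 5)*(t + 2)*(t + 2)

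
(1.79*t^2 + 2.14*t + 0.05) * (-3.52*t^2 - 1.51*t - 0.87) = -6.3008*t^4 - 10.2357*t^3 - 4.9647*t^2 - 1.9373*t - 0.0435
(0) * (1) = 0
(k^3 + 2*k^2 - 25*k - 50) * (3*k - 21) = 3*k^4 - 15*k^3 - 117*k^2 + 375*k + 1050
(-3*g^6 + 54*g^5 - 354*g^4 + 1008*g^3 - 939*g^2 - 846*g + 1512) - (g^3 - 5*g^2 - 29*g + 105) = -3*g^6 + 54*g^5 - 354*g^4 + 1007*g^3 - 934*g^2 - 817*g + 1407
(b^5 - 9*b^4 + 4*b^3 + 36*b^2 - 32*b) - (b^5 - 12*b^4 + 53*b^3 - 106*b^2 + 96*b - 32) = 3*b^4 - 49*b^3 + 142*b^2 - 128*b + 32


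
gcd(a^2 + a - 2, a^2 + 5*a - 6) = a - 1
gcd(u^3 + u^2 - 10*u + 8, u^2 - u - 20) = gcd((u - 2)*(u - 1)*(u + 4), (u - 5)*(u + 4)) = u + 4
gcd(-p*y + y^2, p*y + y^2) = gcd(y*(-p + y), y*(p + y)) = y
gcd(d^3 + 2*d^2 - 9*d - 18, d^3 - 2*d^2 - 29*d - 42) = d^2 + 5*d + 6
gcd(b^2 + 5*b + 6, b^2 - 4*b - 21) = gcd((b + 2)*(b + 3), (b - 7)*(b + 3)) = b + 3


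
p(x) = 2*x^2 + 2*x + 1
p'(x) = 4*x + 2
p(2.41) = 17.44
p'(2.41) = 11.64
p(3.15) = 27.14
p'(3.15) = 14.60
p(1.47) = 8.26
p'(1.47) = 7.88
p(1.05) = 5.30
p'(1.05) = 6.20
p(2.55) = 19.10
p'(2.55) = 12.20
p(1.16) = 6.01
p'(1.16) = 6.64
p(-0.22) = 0.66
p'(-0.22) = 1.12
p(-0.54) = 0.50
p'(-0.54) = -0.16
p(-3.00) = 13.00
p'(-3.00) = -10.00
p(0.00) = 1.00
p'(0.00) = 2.00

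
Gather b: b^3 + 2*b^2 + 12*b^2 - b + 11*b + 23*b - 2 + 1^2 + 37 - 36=b^3 + 14*b^2 + 33*b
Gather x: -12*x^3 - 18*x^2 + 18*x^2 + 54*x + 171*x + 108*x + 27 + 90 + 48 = -12*x^3 + 333*x + 165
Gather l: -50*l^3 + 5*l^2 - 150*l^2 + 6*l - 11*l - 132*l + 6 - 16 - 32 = -50*l^3 - 145*l^2 - 137*l - 42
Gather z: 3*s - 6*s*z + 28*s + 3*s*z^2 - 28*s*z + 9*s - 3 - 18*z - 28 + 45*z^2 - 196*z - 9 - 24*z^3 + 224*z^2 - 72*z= 40*s - 24*z^3 + z^2*(3*s + 269) + z*(-34*s - 286) - 40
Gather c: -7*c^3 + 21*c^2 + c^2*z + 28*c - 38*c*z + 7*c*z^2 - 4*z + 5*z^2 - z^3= -7*c^3 + c^2*(z + 21) + c*(7*z^2 - 38*z + 28) - z^3 + 5*z^2 - 4*z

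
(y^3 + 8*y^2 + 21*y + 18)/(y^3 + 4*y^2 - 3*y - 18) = (y + 2)/(y - 2)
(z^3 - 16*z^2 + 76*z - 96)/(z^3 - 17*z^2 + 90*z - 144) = (z - 2)/(z - 3)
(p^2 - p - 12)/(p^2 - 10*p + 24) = (p + 3)/(p - 6)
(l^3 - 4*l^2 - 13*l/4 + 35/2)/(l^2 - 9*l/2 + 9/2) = (4*l^3 - 16*l^2 - 13*l + 70)/(2*(2*l^2 - 9*l + 9))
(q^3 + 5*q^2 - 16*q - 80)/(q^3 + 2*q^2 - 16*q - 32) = (q + 5)/(q + 2)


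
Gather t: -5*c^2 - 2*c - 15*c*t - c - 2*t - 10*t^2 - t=-5*c^2 - 3*c - 10*t^2 + t*(-15*c - 3)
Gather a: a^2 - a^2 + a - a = 0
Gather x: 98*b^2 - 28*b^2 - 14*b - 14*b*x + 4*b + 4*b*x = 70*b^2 - 10*b*x - 10*b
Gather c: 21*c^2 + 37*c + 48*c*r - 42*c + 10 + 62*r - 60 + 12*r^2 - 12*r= 21*c^2 + c*(48*r - 5) + 12*r^2 + 50*r - 50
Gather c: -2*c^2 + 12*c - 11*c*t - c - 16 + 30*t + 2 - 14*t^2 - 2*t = -2*c^2 + c*(11 - 11*t) - 14*t^2 + 28*t - 14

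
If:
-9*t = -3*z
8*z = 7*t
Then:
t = 0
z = 0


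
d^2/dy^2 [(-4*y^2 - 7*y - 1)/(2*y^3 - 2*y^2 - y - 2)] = 2*(-16*y^6 - 84*y^5 + 36*y^4 - 114*y^3 - 126*y^2 + 66*y + 1)/(8*y^9 - 24*y^8 + 12*y^7 - 8*y^6 + 42*y^5 - 6*y^4 - y^3 - 30*y^2 - 12*y - 8)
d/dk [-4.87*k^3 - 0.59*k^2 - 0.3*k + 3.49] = -14.61*k^2 - 1.18*k - 0.3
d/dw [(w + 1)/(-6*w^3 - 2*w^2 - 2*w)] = (-w*(3*w^2 + w + 1) + (w + 1)*(9*w^2 + 2*w + 1))/(2*w^2*(3*w^2 + w + 1)^2)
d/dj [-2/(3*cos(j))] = -2*sin(j)/(3*cos(j)^2)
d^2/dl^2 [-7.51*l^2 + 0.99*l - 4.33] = -15.0200000000000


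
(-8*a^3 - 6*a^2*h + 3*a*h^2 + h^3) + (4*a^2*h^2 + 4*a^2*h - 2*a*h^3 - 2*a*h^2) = -8*a^3 + 4*a^2*h^2 - 2*a^2*h - 2*a*h^3 + a*h^2 + h^3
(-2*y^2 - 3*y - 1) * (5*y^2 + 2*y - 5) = -10*y^4 - 19*y^3 - y^2 + 13*y + 5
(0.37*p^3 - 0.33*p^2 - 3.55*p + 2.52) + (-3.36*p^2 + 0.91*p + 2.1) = 0.37*p^3 - 3.69*p^2 - 2.64*p + 4.62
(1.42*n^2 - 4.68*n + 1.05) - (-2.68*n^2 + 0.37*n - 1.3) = 4.1*n^2 - 5.05*n + 2.35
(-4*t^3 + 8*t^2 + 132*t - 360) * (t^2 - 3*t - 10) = -4*t^5 + 20*t^4 + 148*t^3 - 836*t^2 - 240*t + 3600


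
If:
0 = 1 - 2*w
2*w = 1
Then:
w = 1/2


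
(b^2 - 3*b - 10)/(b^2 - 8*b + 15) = (b + 2)/(b - 3)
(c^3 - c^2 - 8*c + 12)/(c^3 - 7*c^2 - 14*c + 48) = (c - 2)/(c - 8)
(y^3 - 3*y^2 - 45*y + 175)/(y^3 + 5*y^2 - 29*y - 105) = (y - 5)/(y + 3)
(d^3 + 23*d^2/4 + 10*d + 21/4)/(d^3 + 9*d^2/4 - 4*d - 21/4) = (4*d + 7)/(4*d - 7)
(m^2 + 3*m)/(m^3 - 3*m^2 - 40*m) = (m + 3)/(m^2 - 3*m - 40)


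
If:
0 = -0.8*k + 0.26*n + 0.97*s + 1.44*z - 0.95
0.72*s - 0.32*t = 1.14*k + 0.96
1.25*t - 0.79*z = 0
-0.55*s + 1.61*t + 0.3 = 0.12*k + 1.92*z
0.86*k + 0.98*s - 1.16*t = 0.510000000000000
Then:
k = -0.35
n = 0.22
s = 0.76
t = -0.05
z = -0.09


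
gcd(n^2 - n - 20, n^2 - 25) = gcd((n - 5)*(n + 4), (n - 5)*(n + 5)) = n - 5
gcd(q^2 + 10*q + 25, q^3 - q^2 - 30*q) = q + 5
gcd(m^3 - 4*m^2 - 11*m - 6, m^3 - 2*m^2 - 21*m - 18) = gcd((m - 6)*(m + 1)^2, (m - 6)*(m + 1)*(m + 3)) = m^2 - 5*m - 6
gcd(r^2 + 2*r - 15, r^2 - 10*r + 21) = r - 3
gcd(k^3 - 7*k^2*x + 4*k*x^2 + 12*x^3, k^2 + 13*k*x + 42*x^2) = 1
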